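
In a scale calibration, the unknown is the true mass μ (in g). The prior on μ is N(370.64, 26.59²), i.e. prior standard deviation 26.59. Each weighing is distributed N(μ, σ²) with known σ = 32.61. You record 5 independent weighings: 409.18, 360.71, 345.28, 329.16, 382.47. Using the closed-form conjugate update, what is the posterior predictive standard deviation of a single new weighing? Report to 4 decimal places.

35.0273

For Normal data with known variance σ², a Normal(μ₀, σ₀²) prior on μ is conjugate. Posterior precision = 1/σ₀² + n/σ²; posterior mean is the precision-weighted average of μ₀ and x̄.
σ₀² = 26.59² = 707.0281, σ² = 32.61² = 1063.4121; σ² + n·σ₀² = 1063.4121 + 5·707.0281 = 4598.5526.
Posterior precision = 1/σ₀² + n/σ² = 1/707.0281 + 5/1063.4121 = (σ² + n·σ₀²)/(σ₀²σ²) = 4598.5526/(707.0281·1063.4121); posterior variance σₙ² = σ₀²σ²/(σ² + n·σ₀²) = 707.0281·1063.4121/4598.5526 = 163.499758.
Predictive variance for one new observation = σₙ² + σ² = 707.0281·1063.4121/4598.5526 + 1063.4121 = σ²·(σ₀² + 4598.5526)/4598.5526 = 1063.4121·5305.5807/4598.5526 = 1226.911858; SD = √(1063.4121·5305.5807/4598.5526) = 35.0273.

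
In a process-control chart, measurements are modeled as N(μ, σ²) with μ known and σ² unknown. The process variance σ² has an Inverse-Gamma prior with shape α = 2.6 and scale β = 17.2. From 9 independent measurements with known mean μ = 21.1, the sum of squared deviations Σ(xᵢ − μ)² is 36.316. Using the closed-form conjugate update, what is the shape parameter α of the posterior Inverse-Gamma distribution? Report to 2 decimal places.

7.10

With known mean μ and an Inverse-Gamma(α, β) prior on σ², the Normal likelihood is conjugate: posterior is Inv-Gamma(α + n/2, β + Σ(xᵢ−μ)²/2).
Posterior: Inv-Gamma(2.6 + 9/2, 17.2 + 36.316/2) = Inv-Gamma(7.10, 35.3580).
Posterior α = 7.10.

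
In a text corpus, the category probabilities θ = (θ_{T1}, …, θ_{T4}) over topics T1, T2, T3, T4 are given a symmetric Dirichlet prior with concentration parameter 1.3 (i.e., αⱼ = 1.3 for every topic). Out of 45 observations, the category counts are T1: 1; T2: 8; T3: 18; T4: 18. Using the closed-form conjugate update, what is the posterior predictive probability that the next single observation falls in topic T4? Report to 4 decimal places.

The Dirichlet prior is conjugate to the Multinomial likelihood: each posterior αⱼ = prior αⱼ + observed count nⱼ.
Posterior concentration: (2.3, 9.3, 19.3, 19.3), total = 50.2.
P(next = T4 | data) = α_{T4}/Σα = 0.3845.

0.3845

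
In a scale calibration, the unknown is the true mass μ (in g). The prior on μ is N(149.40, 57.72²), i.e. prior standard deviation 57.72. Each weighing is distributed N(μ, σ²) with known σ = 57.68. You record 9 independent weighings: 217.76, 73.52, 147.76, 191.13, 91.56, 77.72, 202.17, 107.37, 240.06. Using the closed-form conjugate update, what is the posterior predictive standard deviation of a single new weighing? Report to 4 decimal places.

60.4957

For Normal data with known variance σ², a Normal(μ₀, σ₀²) prior on μ is conjugate. Posterior precision = 1/σ₀² + n/σ²; posterior mean is the precision-weighted average of μ₀ and x̄.
σ₀² = 57.72² = 3331.5984, σ² = 57.68² = 3326.9824; σ² + n·σ₀² = 3326.9824 + 9·3331.5984 = 33311.368.
Posterior precision = 1/σ₀² + n/σ² = 1/3331.5984 + 9/3326.9824 = (σ² + n·σ₀²)/(σ₀²σ²) = 33311.368/(3331.5984·3326.9824); posterior variance σₙ² = σ₀²σ²/(σ² + n·σ₀²) = 3331.5984·3326.9824/33311.368 = 332.744342.
Predictive variance for one new observation = σₙ² + σ² = 3331.5984·3326.9824/33311.368 + 3326.9824 = σ²·(σ₀² + 33311.368)/33311.368 = 3326.9824·36642.9664/33311.368 = 3659.726742; SD = √(3326.9824·36642.9664/33311.368) = 60.4957.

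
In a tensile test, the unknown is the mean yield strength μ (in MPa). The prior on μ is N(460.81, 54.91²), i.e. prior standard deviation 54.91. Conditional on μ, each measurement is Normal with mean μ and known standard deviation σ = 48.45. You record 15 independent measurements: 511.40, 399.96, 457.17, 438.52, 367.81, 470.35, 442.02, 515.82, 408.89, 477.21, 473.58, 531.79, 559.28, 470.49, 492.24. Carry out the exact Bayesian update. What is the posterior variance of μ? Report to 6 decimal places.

148.771781

For Normal data with known variance σ², a Normal(μ₀, σ₀²) prior on μ is conjugate. Posterior precision = 1/σ₀² + n/σ²; posterior mean is the precision-weighted average of μ₀ and x̄.
σ₀² = 54.91² = 3015.1081, σ² = 48.45² = 2347.4025; σ² + n·σ₀² = 2347.4025 + 15·3015.1081 = 47574.024.
Posterior precision = 1/σ₀² + n/σ² = 1/3015.1081 + 15/2347.4025 = (σ² + n·σ₀²)/(σ₀²σ²) = 47574.024/(3015.1081·2347.4025); posterior variance σₙ² = σ₀²σ²/(σ² + n·σ₀²) = 3015.1081·2347.4025/47574.024 = 148.771781.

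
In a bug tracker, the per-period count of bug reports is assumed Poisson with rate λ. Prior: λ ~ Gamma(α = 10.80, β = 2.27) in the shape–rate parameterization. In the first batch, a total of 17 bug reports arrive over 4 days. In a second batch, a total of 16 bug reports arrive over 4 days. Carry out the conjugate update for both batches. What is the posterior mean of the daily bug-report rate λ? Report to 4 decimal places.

4.2648

With a Gamma(shape α, rate β) prior, the Poisson likelihood is conjugate: the posterior is Gamma(α + ΣXᵢ, β + n).
After batch 1: Gamma(α+S, β+n) = Gamma(10.80+17, 2.27+4) = Gamma(27.80, 6.27).
After batch 2: Gamma(α+S, β+n) = Gamma(27.80+16, 6.27+4) = Gamma(43.80, 10.27).
Posterior mean = α/β = 43.80/10.27 = 4.2648.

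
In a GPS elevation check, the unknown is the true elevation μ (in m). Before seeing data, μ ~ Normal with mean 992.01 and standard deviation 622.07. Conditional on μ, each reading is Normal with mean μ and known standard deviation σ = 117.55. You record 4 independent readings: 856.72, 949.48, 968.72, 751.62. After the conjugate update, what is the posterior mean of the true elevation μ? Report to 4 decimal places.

For Normal data with known variance σ², a Normal(μ₀, σ₀²) prior on μ is conjugate. Posterior precision = 1/σ₀² + n/σ²; posterior mean is the precision-weighted average of μ₀ and x̄.
Σxᵢ = 856.72 + 949.48 + 968.72 + 751.62 = 3526.54, so n·x̄ = 3526.54.
σ₀² = 622.07² = 386971.0849, σ² = 117.55² = 13818.0025; σ² + n·σ₀² = 13818.0025 + 4·386971.0849 = 1561702.3421.
Posterior mean = (μ₀/σ₀² + n·x̄/σ²)/(1/σ₀² + n/σ²) = (σ²·μ₀ + σ₀²·n·x̄)/(σ² + n·σ₀²) = (13818.0025·992.01 + 386971.0849·3526.54)/1561702.3421 = 1378376606.403271/1561702.3421 = 882.6116.

882.6116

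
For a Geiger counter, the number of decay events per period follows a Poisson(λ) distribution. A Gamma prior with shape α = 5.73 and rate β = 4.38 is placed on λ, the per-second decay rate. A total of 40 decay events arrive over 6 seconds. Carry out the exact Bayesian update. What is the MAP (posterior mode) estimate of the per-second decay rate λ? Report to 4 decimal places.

With a Gamma(shape α, rate β) prior, the Poisson likelihood is conjugate: the posterior is Gamma(α + ΣXᵢ, β + n).
Posterior: Gamma(α+S, β+n) = Gamma(5.73+40, 4.38+6) = Gamma(45.73, 10.38).
Mode of Gamma(α,β) for α≥1 is (α−1)/β = 44.73/10.38 = 4.3092.

4.3092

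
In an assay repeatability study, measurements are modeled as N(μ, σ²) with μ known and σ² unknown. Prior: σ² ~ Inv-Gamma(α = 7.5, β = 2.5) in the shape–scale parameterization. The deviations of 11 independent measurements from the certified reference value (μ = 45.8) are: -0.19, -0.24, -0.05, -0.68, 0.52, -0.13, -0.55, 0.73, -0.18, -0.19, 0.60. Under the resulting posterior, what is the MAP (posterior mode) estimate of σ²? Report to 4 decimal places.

With known mean μ and an Inverse-Gamma(α, β) prior on σ², the Normal likelihood is conjugate: posterior is Inv-Gamma(α + n/2, β + Σ(xᵢ−μ)²/2).
Σ(xᵢ−μ)² = (-0.19)² + (-0.24)² + (-0.05)² + (-0.68)² + (0.52)² + (-0.13)² + (-0.55)² + (0.73)² + (-0.18)² + (-0.19)² + (0.60)² = 2.1098.
Posterior: Inv-Gamma(7.5 + 11/2, 2.5 + 2.1098/2) = Inv-Gamma(13.00, 3.55490).
Mode = β/(α+1) = 3.55490/14.00 = 0.2539.

0.2539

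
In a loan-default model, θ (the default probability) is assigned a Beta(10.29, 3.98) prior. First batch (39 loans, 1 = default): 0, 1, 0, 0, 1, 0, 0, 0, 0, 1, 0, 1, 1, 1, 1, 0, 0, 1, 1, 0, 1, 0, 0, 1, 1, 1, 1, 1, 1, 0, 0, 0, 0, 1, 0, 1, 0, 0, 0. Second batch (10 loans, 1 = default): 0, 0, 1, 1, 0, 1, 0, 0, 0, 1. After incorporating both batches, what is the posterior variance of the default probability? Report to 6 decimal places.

The Beta prior is conjugate to a Binomial/Bernoulli likelihood; the update adds successes to α and failures to β.
After batch 1: Beta(10.29+18, 3.98+21) = Beta(28.29, 24.98).
After batch 2: Beta(28.29+4, 24.98+6) = Beta(32.29, 30.98).
Var = αβ/((α+β)²(α+β+1)) = 32.29·30.98/(63.27²·64.27) = 0.003888.

0.003888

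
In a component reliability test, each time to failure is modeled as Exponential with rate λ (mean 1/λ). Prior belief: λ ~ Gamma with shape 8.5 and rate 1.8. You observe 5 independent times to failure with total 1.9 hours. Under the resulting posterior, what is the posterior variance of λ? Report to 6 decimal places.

0.986121

With a Gamma(shape α, rate β) prior on the exponential rate λ, the posterior after n observations with total T = Σxᵢ is Gamma(α+n, β+T).
Posterior: Gamma(8.5+5, 1.8+1.9) = Gamma(13.5, 3.7).
Var = α/β² = 0.986121.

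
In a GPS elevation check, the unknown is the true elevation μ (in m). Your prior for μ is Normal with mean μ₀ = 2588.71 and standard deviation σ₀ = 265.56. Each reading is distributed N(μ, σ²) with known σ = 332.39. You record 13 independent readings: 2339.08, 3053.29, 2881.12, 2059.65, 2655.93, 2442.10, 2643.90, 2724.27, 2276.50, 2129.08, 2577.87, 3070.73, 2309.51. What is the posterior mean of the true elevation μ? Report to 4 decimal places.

For Normal data with known variance σ², a Normal(μ₀, σ₀²) prior on μ is conjugate. Posterior precision = 1/σ₀² + n/σ²; posterior mean is the precision-weighted average of μ₀ and x̄.
Σxᵢ = 2339.08 + 3053.29 + 2881.12 + 2059.65 + 2655.93 + 2442.10 + 2643.90 + 2724.27 + 2276.50 + 2129.08 + 2577.87 + 3070.73 + 2309.51 = 33163.03, so n·x̄ = 33163.03.
σ₀² = 265.56² = 70522.1136, σ² = 332.39² = 110483.1121; σ² + n·σ₀² = 110483.1121 + 13·70522.1136 = 1027270.5889.
Posterior mean = (μ₀/σ₀² + n·x̄/σ²)/(1/σ₀² + n/σ²) = (σ²·μ₀ + σ₀²·n·x̄)/(σ² + n·σ₀²) = (110483.1121·2588.71 + 70522.1136·33163.03)/1027270.5889 = 2624735706.104599/1027270.5889 = 2555.0578.

2555.0578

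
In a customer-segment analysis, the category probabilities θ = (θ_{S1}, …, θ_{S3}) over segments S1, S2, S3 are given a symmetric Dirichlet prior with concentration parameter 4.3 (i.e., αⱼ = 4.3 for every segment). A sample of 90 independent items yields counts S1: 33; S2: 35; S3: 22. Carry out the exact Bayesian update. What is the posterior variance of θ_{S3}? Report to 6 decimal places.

0.001831

The Dirichlet prior is conjugate to the Multinomial likelihood: each posterior αⱼ = prior αⱼ + observed count nⱼ.
Posterior concentration: (37.3, 39.3, 26.3), total = 102.9.
Var[θ_j] = α_j(Σα−α_j)/((Σα)²(Σα+1)) = 26.3·76.6/(102.9²·103.9) = 0.001831.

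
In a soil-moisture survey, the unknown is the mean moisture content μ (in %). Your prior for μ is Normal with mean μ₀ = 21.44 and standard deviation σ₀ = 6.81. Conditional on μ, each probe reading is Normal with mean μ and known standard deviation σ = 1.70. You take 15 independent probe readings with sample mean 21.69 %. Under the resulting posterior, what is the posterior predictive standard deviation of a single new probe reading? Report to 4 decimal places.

For Normal data with known variance σ², a Normal(μ₀, σ₀²) prior on μ is conjugate. Posterior precision = 1/σ₀² + n/σ²; posterior mean is the precision-weighted average of μ₀ and x̄.
σ₀² = 6.81² = 46.3761, σ² = 1.70² = 2.89; σ² + n·σ₀² = 2.89 + 15·46.3761 = 698.5315.
Posterior precision = 1/σ₀² + n/σ² = 1/46.3761 + 15/2.89 = (σ² + n·σ₀²)/(σ₀²σ²) = 698.5315/(46.3761·2.89); posterior variance σₙ² = σ₀²σ²/(σ² + n·σ₀²) = 46.3761·2.89/698.5315 = 0.191870.
Predictive variance for one new observation = σₙ² + σ² = 46.3761·2.89/698.5315 + 2.89 = σ²·(σ₀² + 698.5315)/698.5315 = 2.89·744.9076/698.5315 = 3.081870; SD = √(2.89·744.9076/698.5315) = 1.7555.

1.7555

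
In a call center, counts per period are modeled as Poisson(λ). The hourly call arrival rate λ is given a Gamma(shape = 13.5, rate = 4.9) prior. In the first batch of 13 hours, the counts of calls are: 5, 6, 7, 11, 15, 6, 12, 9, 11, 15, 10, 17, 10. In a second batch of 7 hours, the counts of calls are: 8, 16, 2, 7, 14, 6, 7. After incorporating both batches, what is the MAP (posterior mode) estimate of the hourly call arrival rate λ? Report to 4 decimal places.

With a Gamma(shape α, rate β) prior, the Poisson likelihood is conjugate: the posterior is Gamma(α + ΣXᵢ, β + n).
Batch 1: sum of counts S = 134 over n = 13 hours.
After batch 1: Gamma(α+S, β+n) = Gamma(13.5+134, 4.9+13) = Gamma(147.5, 17.9).
Batch 2: sum of counts S = 60 over n = 7 hours.
After batch 2: Gamma(α+S, β+n) = Gamma(147.5+60, 17.9+7) = Gamma(207.5, 24.9).
Mode of Gamma(α,β) for α≥1 is (α−1)/β = 206.5/24.9 = 8.2932.

8.2932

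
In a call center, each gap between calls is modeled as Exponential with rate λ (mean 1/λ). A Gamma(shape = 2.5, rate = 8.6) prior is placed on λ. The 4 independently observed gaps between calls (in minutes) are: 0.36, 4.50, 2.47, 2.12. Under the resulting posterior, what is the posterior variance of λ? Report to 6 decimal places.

0.019951

With a Gamma(shape α, rate β) prior on the exponential rate λ, the posterior after n observations with total T = Σxᵢ is Gamma(α+n, β+T).
Sum of observations T = 9.45 minutes; n = 4.
Posterior: Gamma(2.5+4, 8.6+9.45) = Gamma(6.5, 18.05).
Var = α/β² = 0.019951.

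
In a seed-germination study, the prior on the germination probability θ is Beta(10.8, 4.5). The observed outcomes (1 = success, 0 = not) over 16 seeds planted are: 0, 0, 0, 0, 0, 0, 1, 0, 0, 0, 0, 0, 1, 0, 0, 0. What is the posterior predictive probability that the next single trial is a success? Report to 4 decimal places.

The Beta prior is conjugate to a Binomial/Bernoulli likelihood; the update adds successes to α and failures to β.
Posterior: Beta(α+k, β+n−k) = Beta(10.8+2, 4.5+14) = Beta(12.8, 18.5).
For a single future Bernoulli trial, P(success | data) = α/(α+β) = 0.4089.

0.4089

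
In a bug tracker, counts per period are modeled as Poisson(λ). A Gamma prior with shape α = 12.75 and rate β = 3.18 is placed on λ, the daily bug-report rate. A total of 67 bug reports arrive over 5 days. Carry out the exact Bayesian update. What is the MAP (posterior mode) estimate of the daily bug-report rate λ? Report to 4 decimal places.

9.6271

With a Gamma(shape α, rate β) prior, the Poisson likelihood is conjugate: the posterior is Gamma(α + ΣXᵢ, β + n).
Posterior: Gamma(α+S, β+n) = Gamma(12.75+67, 3.18+5) = Gamma(79.75, 8.18).
Mode of Gamma(α,β) for α≥1 is (α−1)/β = 78.75/8.18 = 9.6271.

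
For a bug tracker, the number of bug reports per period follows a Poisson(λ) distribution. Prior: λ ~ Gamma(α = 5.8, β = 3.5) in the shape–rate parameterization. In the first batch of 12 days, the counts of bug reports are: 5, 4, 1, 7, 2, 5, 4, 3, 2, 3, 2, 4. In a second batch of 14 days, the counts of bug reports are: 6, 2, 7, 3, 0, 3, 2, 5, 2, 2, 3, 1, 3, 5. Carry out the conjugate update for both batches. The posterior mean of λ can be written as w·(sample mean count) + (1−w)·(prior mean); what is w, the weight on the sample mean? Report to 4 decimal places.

0.8814

With a Gamma(shape α, rate β) prior, the Poisson likelihood is conjugate: the posterior is Gamma(α + ΣXᵢ, β + n).
Total number of days: n = 12 + 14 = 26.
Posterior mean = (α₀+S)/(β₀+n) = [n/(β₀+n)]·(S/n) + [β₀/(β₀+n)]·(α₀/β₀), so only n and β₀ enter the weight.
Weight on data w = n/(β₀+n) = 26/(3.5+26) = 26/29.5 = 0.8814.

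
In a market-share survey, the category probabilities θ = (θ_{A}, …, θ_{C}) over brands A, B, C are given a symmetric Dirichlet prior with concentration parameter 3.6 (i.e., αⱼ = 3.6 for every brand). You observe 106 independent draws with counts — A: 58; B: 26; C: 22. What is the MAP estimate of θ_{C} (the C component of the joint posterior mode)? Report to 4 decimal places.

0.2162

The Dirichlet prior is conjugate to the Multinomial likelihood: each posterior αⱼ = prior αⱼ + observed count nⱼ.
Posterior concentration: (61.6, 29.6, 25.6), total = 116.8.
Joint mode component: (α_{C}−1)/(Σα−K) = 24.6/113.8 = 0.2162.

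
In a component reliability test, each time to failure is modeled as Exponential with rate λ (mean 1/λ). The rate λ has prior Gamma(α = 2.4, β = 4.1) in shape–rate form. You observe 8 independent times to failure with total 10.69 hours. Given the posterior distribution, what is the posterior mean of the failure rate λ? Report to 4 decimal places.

0.7032

With a Gamma(shape α, rate β) prior on the exponential rate λ, the posterior after n observations with total T = Σxᵢ is Gamma(α+n, β+T).
Posterior: Gamma(2.4+8, 4.1+10.69) = Gamma(10.4, 14.79).
Posterior mean of λ = α/β = 10.4/14.79 = 0.7032.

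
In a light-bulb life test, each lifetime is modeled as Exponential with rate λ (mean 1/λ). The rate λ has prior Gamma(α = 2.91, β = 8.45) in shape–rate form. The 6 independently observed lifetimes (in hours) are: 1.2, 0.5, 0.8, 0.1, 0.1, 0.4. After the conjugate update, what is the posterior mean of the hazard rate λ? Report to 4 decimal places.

0.7714

With a Gamma(shape α, rate β) prior on the exponential rate λ, the posterior after n observations with total T = Σxᵢ is Gamma(α+n, β+T).
Sum of observations T = 3.1 hours; n = 6.
Posterior: Gamma(2.91+6, 8.45+3.1) = Gamma(8.91, 11.55).
Posterior mean of λ = α/β = 8.91/11.55 = 0.7714.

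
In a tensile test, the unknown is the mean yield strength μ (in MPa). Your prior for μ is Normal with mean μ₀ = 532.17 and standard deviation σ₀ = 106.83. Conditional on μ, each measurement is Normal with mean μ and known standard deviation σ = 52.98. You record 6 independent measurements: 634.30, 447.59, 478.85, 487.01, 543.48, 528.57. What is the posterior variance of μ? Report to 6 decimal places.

449.392452

For Normal data with known variance σ², a Normal(μ₀, σ₀²) prior on μ is conjugate. Posterior precision = 1/σ₀² + n/σ²; posterior mean is the precision-weighted average of μ₀ and x̄.
σ₀² = 106.83² = 11412.6489, σ² = 52.98² = 2806.8804; σ² + n·σ₀² = 2806.8804 + 6·11412.6489 = 71282.7738.
Posterior precision = 1/σ₀² + n/σ² = 1/11412.6489 + 6/2806.8804 = (σ² + n·σ₀²)/(σ₀²σ²) = 71282.7738/(11412.6489·2806.8804); posterior variance σₙ² = σ₀²σ²/(σ² + n·σ₀²) = 11412.6489·2806.8804/71282.7738 = 449.392452.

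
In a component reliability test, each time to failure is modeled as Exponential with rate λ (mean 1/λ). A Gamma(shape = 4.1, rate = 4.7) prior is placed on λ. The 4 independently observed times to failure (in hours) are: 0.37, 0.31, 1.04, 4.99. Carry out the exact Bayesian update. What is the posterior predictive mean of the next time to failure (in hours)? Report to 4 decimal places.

1.6070

With a Gamma(shape α, rate β) prior on the exponential rate λ, the posterior after n observations with total T = Σxᵢ is Gamma(α+n, β+T).
Sum of observations T = 6.71 hours; n = 4.
Posterior: Gamma(4.1+4, 4.7+6.71) = Gamma(8.1, 11.41).
The predictive distribution for the next observation is Lomax; its mean is β/(α−1) = 11.41/7.1 = 1.6070.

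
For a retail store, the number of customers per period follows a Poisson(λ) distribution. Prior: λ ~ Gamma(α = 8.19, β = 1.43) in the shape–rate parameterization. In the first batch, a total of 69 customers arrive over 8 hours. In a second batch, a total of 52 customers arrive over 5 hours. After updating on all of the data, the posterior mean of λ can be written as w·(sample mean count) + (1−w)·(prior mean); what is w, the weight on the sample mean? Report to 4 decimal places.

With a Gamma(shape α, rate β) prior, the Poisson likelihood is conjugate: the posterior is Gamma(α + ΣXᵢ, β + n).
Total number of hours: n = 8 + 5 = 13.
Posterior mean = (α₀+S)/(β₀+n) = [n/(β₀+n)]·(S/n) + [β₀/(β₀+n)]·(α₀/β₀), so only n and β₀ enter the weight.
Weight on data w = n/(β₀+n) = 13/(1.43+13) = 13/14.43 = 0.9009.

0.9009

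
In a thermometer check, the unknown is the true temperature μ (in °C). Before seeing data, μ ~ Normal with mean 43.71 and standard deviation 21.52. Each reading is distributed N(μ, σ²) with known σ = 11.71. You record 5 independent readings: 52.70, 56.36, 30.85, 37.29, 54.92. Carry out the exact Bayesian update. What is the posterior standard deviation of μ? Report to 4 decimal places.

For Normal data with known variance σ², a Normal(μ₀, σ₀²) prior on μ is conjugate. Posterior precision = 1/σ₀² + n/σ²; posterior mean is the precision-weighted average of μ₀ and x̄.
σ₀² = 21.52² = 463.1104, σ² = 11.71² = 137.1241; σ² + n·σ₀² = 137.1241 + 5·463.1104 = 2452.6761.
Posterior precision = 1/σ₀² + n/σ² = 1/463.1104 + 5/137.1241 = (σ² + n·σ₀²)/(σ₀²σ²) = 2452.6761/(463.1104·137.1241); posterior variance σₙ² = σ₀²σ²/(σ² + n·σ₀²) = 463.1104·137.1241/2452.6761 = 25.891554.
Posterior SD = √σₙ² = √(463.1104·137.1241/2452.6761) = 5.0884.

5.0884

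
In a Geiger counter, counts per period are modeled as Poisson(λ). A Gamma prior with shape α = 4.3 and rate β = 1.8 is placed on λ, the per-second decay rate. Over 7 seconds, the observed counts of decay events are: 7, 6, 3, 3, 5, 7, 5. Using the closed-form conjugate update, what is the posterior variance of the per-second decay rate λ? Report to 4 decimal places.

With a Gamma(shape α, rate β) prior, the Poisson likelihood is conjugate: the posterior is Gamma(α + ΣXᵢ, β + n).
Sum of counts S = 36 over n = 7 seconds.
Posterior: Gamma(α+S, β+n) = Gamma(4.3+36, 1.8+7) = Gamma(40.3, 8.8).
Var = α/β² = 40.3/8.8² = 0.5204.

0.5204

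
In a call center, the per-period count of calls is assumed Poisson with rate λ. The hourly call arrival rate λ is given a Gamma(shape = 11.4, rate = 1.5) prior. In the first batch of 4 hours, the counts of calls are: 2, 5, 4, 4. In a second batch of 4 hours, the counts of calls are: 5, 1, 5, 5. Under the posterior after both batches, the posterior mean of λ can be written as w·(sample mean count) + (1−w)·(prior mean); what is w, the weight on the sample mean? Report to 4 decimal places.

With a Gamma(shape α, rate β) prior, the Poisson likelihood is conjugate: the posterior is Gamma(α + ΣXᵢ, β + n).
Total number of hours: n = 4 + 4 = 8.
Posterior mean = (α₀+S)/(β₀+n) = [n/(β₀+n)]·(S/n) + [β₀/(β₀+n)]·(α₀/β₀), so only n and β₀ enter the weight.
Weight on data w = n/(β₀+n) = 8/(1.5+8) = 8/9.5 = 0.8421.

0.8421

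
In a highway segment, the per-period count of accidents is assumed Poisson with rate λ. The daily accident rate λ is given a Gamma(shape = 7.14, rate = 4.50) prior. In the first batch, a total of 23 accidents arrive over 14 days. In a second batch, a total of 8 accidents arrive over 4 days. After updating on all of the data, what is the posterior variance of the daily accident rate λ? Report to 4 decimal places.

With a Gamma(shape α, rate β) prior, the Poisson likelihood is conjugate: the posterior is Gamma(α + ΣXᵢ, β + n).
After batch 1: Gamma(α+S, β+n) = Gamma(7.14+23, 4.50+14) = Gamma(30.14, 18.50).
After batch 2: Gamma(α+S, β+n) = Gamma(30.14+8, 18.50+4) = Gamma(38.14, 22.50).
Var = α/β² = 38.14/22.50² = 0.0753.

0.0753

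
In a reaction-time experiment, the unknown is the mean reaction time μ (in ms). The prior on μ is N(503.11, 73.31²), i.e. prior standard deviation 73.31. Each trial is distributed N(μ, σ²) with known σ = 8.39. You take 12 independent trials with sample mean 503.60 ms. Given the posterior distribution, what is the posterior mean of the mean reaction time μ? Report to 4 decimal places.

For Normal data with known variance σ², a Normal(μ₀, σ₀²) prior on μ is conjugate. Posterior precision = 1/σ₀² + n/σ²; posterior mean is the precision-weighted average of μ₀ and x̄.
n·x̄ = 12·503.60 = 6043.2.
σ₀² = 73.31² = 5374.3561, σ² = 8.39² = 70.3921; σ² + n·σ₀² = 70.3921 + 12·5374.3561 = 64562.6653.
Posterior mean = (μ₀/σ₀² + n·x̄/σ²)/(1/σ₀² + n/σ²) = (σ²·μ₀ + σ₀²·n·x̄)/(σ² + n·σ₀²) = (70.3921·503.11 + 5374.3561·6043.2)/64562.6653 = 32513723.752951/64562.6653 = 503.5995.

503.5995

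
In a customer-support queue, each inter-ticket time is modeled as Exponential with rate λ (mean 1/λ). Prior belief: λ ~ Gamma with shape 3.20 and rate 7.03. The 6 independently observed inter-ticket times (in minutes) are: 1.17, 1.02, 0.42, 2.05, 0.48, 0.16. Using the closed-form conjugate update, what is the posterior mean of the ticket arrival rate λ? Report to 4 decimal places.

With a Gamma(shape α, rate β) prior on the exponential rate λ, the posterior after n observations with total T = Σxᵢ is Gamma(α+n, β+T).
Sum of observations T = 5.30 minutes; n = 6.
Posterior: Gamma(3.20+6, 7.03+5.30) = Gamma(9.20, 12.33).
Posterior mean of λ = α/β = 9.20/12.33 = 0.7461.

0.7461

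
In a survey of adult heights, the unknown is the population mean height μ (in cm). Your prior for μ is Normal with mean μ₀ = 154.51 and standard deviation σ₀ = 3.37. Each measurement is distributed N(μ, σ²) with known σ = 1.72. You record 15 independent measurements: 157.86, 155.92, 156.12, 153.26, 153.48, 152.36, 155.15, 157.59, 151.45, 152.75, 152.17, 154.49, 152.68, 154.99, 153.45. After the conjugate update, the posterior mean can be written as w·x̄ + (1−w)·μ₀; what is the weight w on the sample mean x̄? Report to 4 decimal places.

For Normal data with known variance σ², a Normal(μ₀, σ₀²) prior on μ is conjugate. Posterior precision = 1/σ₀² + n/σ²; posterior mean is the precision-weighted average of μ₀ and x̄.
σ₀² = 3.37² = 11.3569, σ² = 1.72² = 2.9584. Prior precision 1/σ₀² = 1/11.3569; data precision n/σ² = 15/2.9584.
w = (n/σ²)/(1/σ₀² + n/σ²) = n·σ₀²/(σ² + n·σ₀²) = 15·11.3569/(2.9584 + 15·11.3569) = 170.3535/173.3119 = 0.9829.

0.9829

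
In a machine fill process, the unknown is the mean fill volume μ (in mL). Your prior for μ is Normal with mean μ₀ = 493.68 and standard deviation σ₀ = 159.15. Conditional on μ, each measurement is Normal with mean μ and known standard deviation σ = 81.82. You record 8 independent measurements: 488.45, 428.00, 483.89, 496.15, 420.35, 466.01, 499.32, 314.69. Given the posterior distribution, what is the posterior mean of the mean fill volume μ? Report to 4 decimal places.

451.0170

For Normal data with known variance σ², a Normal(μ₀, σ₀²) prior on μ is conjugate. Posterior precision = 1/σ₀² + n/σ²; posterior mean is the precision-weighted average of μ₀ and x̄.
Σxᵢ = 488.45 + 428.00 + 483.89 + 496.15 + 420.35 + 466.01 + 499.32 + 314.69 = 3596.86, so n·x̄ = 3596.86.
σ₀² = 159.15² = 25328.7225, σ² = 81.82² = 6694.5124; σ² + n·σ₀² = 6694.5124 + 8·25328.7225 = 209324.2924.
Posterior mean = (μ₀/σ₀² + n·x̄/σ²)/(1/σ₀² + n/σ²) = (σ²·μ₀ + σ₀²·n·x̄)/(σ² + n·σ₀²) = (6694.5124·493.68 + 25328.7225·3596.86)/209324.2924 = 94408815.692982/209324.2924 = 451.0170.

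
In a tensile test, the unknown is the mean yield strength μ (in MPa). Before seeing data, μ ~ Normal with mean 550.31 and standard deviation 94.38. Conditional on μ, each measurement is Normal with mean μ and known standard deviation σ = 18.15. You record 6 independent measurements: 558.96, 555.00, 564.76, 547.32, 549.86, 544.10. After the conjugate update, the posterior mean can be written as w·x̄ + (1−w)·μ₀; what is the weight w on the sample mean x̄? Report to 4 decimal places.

For Normal data with known variance σ², a Normal(μ₀, σ₀²) prior on μ is conjugate. Posterior precision = 1/σ₀² + n/σ²; posterior mean is the precision-weighted average of μ₀ and x̄.
σ₀² = 94.38² = 8907.5844, σ² = 18.15² = 329.4225. Prior precision 1/σ₀² = 1/8907.5844; data precision n/σ² = 6/329.4225.
w = (n/σ²)/(1/σ₀² + n/σ²) = n·σ₀²/(σ² + n·σ₀²) = 6·8907.5844/(329.4225 + 6·8907.5844) = 53445.5064/53774.9289 = 0.9939.

0.9939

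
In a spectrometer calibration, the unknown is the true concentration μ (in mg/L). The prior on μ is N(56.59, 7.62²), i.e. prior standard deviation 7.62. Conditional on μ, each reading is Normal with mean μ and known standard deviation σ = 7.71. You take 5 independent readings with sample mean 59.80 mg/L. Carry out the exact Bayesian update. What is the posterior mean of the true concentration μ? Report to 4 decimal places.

59.2544

For Normal data with known variance σ², a Normal(μ₀, σ₀²) prior on μ is conjugate. Posterior precision = 1/σ₀² + n/σ²; posterior mean is the precision-weighted average of μ₀ and x̄.
n·x̄ = 5·59.80 = 299.
σ₀² = 7.62² = 58.0644, σ² = 7.71² = 59.4441; σ² + n·σ₀² = 59.4441 + 5·58.0644 = 349.7661.
Posterior mean = (μ₀/σ₀² + n·x̄/σ²)/(1/σ₀² + n/σ²) = (σ²·μ₀ + σ₀²·n·x̄)/(σ² + n·σ₀²) = (59.4441·56.59 + 58.0644·299)/349.7661 = 20725.197219/349.7661 = 59.2544.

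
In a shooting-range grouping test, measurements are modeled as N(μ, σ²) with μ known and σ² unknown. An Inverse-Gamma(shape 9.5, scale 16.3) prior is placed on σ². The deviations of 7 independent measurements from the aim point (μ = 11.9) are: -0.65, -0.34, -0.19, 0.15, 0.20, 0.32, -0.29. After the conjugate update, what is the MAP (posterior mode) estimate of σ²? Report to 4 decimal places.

1.1937

With known mean μ and an Inverse-Gamma(α, β) prior on σ², the Normal likelihood is conjugate: posterior is Inv-Gamma(α + n/2, β + Σ(xᵢ−μ)²/2).
Σ(xᵢ−μ)² = (-0.65)² + (-0.34)² + (-0.19)² + (0.15)² + (0.20)² + (0.32)² + (-0.29)² = 0.8232.
Posterior: Inv-Gamma(9.5 + 7/2, 16.3 + 0.8232/2) = Inv-Gamma(13.00, 16.71160).
Mode = β/(α+1) = 16.71160/14.00 = 1.1937.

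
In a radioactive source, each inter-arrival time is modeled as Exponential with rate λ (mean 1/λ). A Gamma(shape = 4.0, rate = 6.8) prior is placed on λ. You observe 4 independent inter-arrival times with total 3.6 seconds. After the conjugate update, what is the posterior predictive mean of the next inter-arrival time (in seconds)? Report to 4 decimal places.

1.4857

With a Gamma(shape α, rate β) prior on the exponential rate λ, the posterior after n observations with total T = Σxᵢ is Gamma(α+n, β+T).
Posterior: Gamma(4.0+4, 6.8+3.6) = Gamma(8.0, 10.4).
The predictive distribution for the next observation is Lomax; its mean is β/(α−1) = 10.4/7.0 = 1.4857.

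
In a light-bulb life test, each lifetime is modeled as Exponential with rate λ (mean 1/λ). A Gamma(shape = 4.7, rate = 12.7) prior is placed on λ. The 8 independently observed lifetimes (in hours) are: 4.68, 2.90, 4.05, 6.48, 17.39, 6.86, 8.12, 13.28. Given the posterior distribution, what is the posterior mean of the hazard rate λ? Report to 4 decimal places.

With a Gamma(shape α, rate β) prior on the exponential rate λ, the posterior after n observations with total T = Σxᵢ is Gamma(α+n, β+T).
Sum of observations T = 63.76 hours; n = 8.
Posterior: Gamma(4.7+8, 12.7+63.76) = Gamma(12.7, 76.46).
Posterior mean of λ = α/β = 12.7/76.46 = 0.1661.

0.1661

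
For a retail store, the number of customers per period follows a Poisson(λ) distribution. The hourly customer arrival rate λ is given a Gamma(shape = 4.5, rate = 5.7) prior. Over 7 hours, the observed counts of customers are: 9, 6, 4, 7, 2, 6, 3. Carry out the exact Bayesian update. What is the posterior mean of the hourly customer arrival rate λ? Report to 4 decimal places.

3.2677

With a Gamma(shape α, rate β) prior, the Poisson likelihood is conjugate: the posterior is Gamma(α + ΣXᵢ, β + n).
Sum of counts S = 37 over n = 7 hours.
Posterior: Gamma(α+S, β+n) = Gamma(4.5+37, 5.7+7) = Gamma(41.5, 12.7).
Posterior mean = α/β = 41.5/12.7 = 3.2677.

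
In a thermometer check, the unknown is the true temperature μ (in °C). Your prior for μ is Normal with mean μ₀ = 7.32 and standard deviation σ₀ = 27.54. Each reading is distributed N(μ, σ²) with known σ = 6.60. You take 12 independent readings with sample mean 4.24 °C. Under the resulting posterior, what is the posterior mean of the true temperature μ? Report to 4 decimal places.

For Normal data with known variance σ², a Normal(μ₀, σ₀²) prior on μ is conjugate. Posterior precision = 1/σ₀² + n/σ²; posterior mean is the precision-weighted average of μ₀ and x̄.
n·x̄ = 12·4.24 = 50.88.
σ₀² = 27.54² = 758.4516, σ² = 6.60² = 43.56; σ² + n·σ₀² = 43.56 + 12·758.4516 = 9144.9792.
Posterior mean = (μ₀/σ₀² + n·x̄/σ²)/(1/σ₀² + n/σ²) = (σ²·μ₀ + σ₀²·n·x̄)/(σ² + n·σ₀²) = (43.56·7.32 + 758.4516·50.88)/9144.9792 = 38908.876608/9144.9792 = 4.2547.

4.2547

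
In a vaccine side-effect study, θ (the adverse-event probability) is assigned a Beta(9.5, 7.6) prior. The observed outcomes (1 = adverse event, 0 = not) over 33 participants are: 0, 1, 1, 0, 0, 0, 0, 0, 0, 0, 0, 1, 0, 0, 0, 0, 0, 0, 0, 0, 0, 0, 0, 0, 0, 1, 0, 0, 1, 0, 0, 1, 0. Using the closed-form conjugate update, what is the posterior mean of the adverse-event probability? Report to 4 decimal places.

The Beta prior is conjugate to a Binomial/Bernoulli likelihood; the update adds successes to α and failures to β.
Posterior: Beta(α+k, β+n−k) = Beta(9.5+6, 7.6+27) = Beta(15.5, 34.6).
Posterior mean = α/(α+β) = 15.5/50.1 = 0.3094.

0.3094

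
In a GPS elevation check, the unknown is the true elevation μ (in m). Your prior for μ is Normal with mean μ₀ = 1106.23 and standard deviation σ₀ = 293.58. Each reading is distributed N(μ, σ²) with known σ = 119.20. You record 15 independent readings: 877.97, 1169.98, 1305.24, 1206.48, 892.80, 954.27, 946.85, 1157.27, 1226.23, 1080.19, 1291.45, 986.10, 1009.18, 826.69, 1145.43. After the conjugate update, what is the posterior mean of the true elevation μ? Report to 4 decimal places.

For Normal data with known variance σ², a Normal(μ₀, σ₀²) prior on μ is conjugate. Posterior precision = 1/σ₀² + n/σ²; posterior mean is the precision-weighted average of μ₀ and x̄.
Σxᵢ = 877.97 + 1169.98 + 1305.24 + 1206.48 + 892.80 + 954.27 + 946.85 + 1157.27 + 1226.23 + 1080.19 + 1291.45 + 986.10 + 1009.18 + 826.69 + 1145.43 = 16076.13, so n·x̄ = 16076.13.
σ₀² = 293.58² = 86189.2164, σ² = 119.20² = 14208.64; σ² + n·σ₀² = 14208.64 + 15·86189.2164 = 1307046.886.
Posterior mean = (μ₀/σ₀² + n·x̄/σ²)/(1/σ₀² + n/σ²) = (σ²·μ₀ + σ₀²·n·x̄)/(σ² + n·σ₀²) = (14208.64·1106.23 + 86189.2164·16076.13)/1307046.886 = 1401307071.271732/1307046.886 = 1072.1169.

1072.1169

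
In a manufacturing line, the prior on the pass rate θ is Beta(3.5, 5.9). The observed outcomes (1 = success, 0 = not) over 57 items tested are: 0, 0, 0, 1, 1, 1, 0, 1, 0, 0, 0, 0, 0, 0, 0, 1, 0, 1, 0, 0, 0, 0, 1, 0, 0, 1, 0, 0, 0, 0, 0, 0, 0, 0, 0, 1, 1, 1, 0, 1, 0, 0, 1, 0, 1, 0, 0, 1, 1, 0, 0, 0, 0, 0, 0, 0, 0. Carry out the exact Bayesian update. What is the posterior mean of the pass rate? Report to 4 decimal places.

0.2937

The Beta prior is conjugate to a Binomial/Bernoulli likelihood; the update adds successes to α and failures to β.
Posterior: Beta(α+k, β+n−k) = Beta(3.5+16, 5.9+41) = Beta(19.5, 46.9).
Posterior mean = α/(α+β) = 19.5/66.4 = 0.2937.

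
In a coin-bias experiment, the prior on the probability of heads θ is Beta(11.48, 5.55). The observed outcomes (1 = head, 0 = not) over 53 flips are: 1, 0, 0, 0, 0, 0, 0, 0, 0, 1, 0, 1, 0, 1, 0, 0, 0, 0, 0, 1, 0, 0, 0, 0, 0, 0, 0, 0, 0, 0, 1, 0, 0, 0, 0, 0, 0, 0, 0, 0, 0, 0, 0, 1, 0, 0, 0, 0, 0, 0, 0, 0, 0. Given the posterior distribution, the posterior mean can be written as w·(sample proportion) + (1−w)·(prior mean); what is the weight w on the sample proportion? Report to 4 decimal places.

0.7568

The Beta prior is conjugate to a Binomial/Bernoulli likelihood; the update adds successes to α and failures to β.
Posterior mean = (α₀+k)/(α₀+β₀+n) = [n/(α₀+β₀+n)]·(k/n) + [(α₀+β₀)/(α₀+β₀+n)]·α₀/(α₀+β₀), so only n and the prior enter the weight.
The weight on the data is w = n/(α₀+β₀+n) = 53/(11.48+5.55+53) = 53/70.03 = 0.7568.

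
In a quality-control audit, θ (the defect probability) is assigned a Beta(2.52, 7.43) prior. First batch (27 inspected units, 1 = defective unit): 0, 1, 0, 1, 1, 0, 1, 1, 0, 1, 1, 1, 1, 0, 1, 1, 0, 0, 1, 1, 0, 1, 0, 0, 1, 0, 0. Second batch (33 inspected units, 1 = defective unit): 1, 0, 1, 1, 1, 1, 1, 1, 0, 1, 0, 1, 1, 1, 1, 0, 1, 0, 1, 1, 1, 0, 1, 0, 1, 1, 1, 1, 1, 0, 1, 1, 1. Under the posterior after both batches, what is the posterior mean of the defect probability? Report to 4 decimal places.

The Beta prior is conjugate to a Binomial/Bernoulli likelihood; the update adds successes to α and failures to β.
After batch 1: Beta(2.52+15, 7.43+12) = Beta(17.52, 19.43).
After batch 2: Beta(17.52+25, 19.43+8) = Beta(42.52, 27.43).
Posterior mean = α/(α+β) = 42.52/69.95 = 0.6079.

0.6079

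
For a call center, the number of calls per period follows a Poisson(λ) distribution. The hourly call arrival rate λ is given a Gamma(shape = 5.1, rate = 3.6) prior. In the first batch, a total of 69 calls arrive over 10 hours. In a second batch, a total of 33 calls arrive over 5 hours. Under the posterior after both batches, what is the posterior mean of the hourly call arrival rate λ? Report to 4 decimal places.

5.7581

With a Gamma(shape α, rate β) prior, the Poisson likelihood is conjugate: the posterior is Gamma(α + ΣXᵢ, β + n).
After batch 1: Gamma(α+S, β+n) = Gamma(5.1+69, 3.6+10) = Gamma(74.1, 13.6).
After batch 2: Gamma(α+S, β+n) = Gamma(74.1+33, 13.6+5) = Gamma(107.1, 18.6).
Posterior mean = α/β = 107.1/18.6 = 5.7581.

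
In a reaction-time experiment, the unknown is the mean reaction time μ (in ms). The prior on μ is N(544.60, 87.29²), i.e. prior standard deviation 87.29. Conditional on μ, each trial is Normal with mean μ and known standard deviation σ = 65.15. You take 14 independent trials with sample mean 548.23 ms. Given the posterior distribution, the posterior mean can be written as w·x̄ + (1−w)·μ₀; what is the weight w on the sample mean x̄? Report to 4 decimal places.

For Normal data with known variance σ², a Normal(μ₀, σ₀²) prior on μ is conjugate. Posterior precision = 1/σ₀² + n/σ²; posterior mean is the precision-weighted average of μ₀ and x̄.
σ₀² = 87.29² = 7619.5441, σ² = 65.15² = 4244.5225. Prior precision 1/σ₀² = 1/7619.5441; data precision n/σ² = 14/4244.5225.
w = (n/σ²)/(1/σ₀² + n/σ²) = n·σ₀²/(σ² + n·σ₀²) = 14·7619.5441/(4244.5225 + 14·7619.5441) = 106673.6174/110918.1399 = 0.9617.

0.9617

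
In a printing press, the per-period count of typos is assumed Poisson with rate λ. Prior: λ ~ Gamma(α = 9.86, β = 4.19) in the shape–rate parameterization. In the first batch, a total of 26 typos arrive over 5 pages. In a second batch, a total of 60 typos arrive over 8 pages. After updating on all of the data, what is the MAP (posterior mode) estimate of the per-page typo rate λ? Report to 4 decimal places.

5.5183

With a Gamma(shape α, rate β) prior, the Poisson likelihood is conjugate: the posterior is Gamma(α + ΣXᵢ, β + n).
After batch 1: Gamma(α+S, β+n) = Gamma(9.86+26, 4.19+5) = Gamma(35.86, 9.19).
After batch 2: Gamma(α+S, β+n) = Gamma(35.86+60, 9.19+8) = Gamma(95.86, 17.19).
Mode of Gamma(α,β) for α≥1 is (α−1)/β = 94.86/17.19 = 5.5183.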